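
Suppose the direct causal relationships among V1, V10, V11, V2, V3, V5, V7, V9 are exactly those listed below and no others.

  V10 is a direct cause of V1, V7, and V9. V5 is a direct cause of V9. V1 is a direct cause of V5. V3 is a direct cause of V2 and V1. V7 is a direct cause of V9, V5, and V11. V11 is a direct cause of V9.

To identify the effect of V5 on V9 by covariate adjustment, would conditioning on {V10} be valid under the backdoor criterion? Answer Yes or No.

No

Backdoor paths from V5 to V9 (paths whose first edge points into V5):
  P1: V5 <- V1 <- V10 -> V7 -> V11 -> V9
  P2: V5 <- V1 <- V10 -> V7 -> V9
  P3: V5 <- V1 <- V10 -> V9
  P4: V5 <- V7 <- V10 -> V9
  P5: V5 <- V7 -> V11 -> V9
  P6: V5 <- V7 -> V9
Condition 1 (no descendant of V5 in the set): holds — descendants of V5 are {V9}; none are in {V10}.
Condition 2 (every backdoor path blocked by {V10}):
  P1: blocked at fork node V10 ∈ conditioning set.
  P2: blocked at fork node V10 ∈ conditioning set.
  P3: blocked at fork node V10 ∈ conditioning set.
  P4: blocked at fork node V10 ∈ conditioning set.
  P5: open — no interior node is in the conditioning set.
  P6: open — no interior node is in the conditioning set.
{V10} does not satisfy the backdoor criterion.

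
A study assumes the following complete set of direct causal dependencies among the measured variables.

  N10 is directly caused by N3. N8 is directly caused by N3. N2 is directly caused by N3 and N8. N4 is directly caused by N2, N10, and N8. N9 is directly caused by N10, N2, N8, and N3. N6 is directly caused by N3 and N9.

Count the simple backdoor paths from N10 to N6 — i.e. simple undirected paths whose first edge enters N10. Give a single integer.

A backdoor path from N10 to N6 is any simple undirected path whose first edge points into N10 (i.e. leaves N10 via a parent).
Parents of N10: {N3}.
Enumerating:
  P1: N10 <- N3 -> N8 -> N2 -> N9 -> N6
  P2: N10 <- N3 -> N8 -> N4 <- N2 -> N9 -> N6
  P3: N10 <- N3 -> N8 -> N9 -> N6
  P4: N10 <- N3 -> N2 <- N8 -> N9 -> N6
  P5: N10 <- N3 -> N2 -> N4 <- N8 -> N9 -> N6
  P6: N10 <- N3 -> N2 -> N9 -> N6
  P7: N10 <- N3 -> N9 -> N6
  P8: N10 <- N3 -> N6
That exhausts the simple backdoor paths. Count: 8.

8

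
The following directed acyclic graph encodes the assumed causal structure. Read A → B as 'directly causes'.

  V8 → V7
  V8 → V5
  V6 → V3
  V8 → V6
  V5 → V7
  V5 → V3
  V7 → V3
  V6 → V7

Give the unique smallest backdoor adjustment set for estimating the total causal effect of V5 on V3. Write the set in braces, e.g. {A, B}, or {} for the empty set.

Variables eligible for adjustment (non-descendants of V5, excluding V5 and V3): {V6, V8}.
Backdoor paths from V5 to V3:
  P1: V5 <- V8 -> V6 -> V7 -> V3
  P2: V5 <- V8 -> V6 -> V3
  P3: V5 <- V8 -> V7 <- V6 -> V3
  P4: V5 <- V8 -> V7 -> V3
The empty set is not sufficient: P1 (V5 <- V8 -> V6 -> V7 -> V3) has no collider blocking it and no conditioned non-collider, so it is open.
Try {V8}:
  P1: blocked at fork node V8 ∈ conditioning set.
  P2: blocked at fork node V8 ∈ conditioning set.
  P3: blocked at fork node V8 ∈ conditioning set.
  P4: blocked at fork node V8 ∈ conditioning set.
{V8} contains no descendant of V5 and blocks every backdoor path.
No other singleton works — e.g. {V6} leaves P4 open — so {V8} is the unique smallest valid adjustment set.

{V8}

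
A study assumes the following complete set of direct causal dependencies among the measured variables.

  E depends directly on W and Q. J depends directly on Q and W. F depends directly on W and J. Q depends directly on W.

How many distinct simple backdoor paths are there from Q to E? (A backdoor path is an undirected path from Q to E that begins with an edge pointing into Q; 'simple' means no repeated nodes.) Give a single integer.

A backdoor path from Q to E is any simple undirected path whose first edge points into Q (i.e. leaves Q via a parent).
Parents of Q: {W}.
Enumerating:
  P1: Q <- W -> E
That exhausts the simple backdoor paths. Count: 1.

1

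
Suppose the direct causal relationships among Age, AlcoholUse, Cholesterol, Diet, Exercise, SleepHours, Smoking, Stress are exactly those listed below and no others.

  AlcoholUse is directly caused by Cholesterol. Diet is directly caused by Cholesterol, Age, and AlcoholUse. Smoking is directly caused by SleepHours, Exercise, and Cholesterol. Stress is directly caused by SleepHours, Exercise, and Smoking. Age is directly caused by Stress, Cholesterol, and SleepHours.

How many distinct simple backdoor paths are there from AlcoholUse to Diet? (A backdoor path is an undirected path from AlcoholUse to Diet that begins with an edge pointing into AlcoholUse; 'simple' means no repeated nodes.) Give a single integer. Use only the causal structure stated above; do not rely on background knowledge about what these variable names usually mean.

A backdoor path from AlcoholUse to Diet is any simple undirected path whose first edge points into AlcoholUse (i.e. leaves AlcoholUse via a parent).
Parents of AlcoholUse: {Cholesterol}.
Enumerating:
  P1: AlcoholUse <- Cholesterol -> Smoking <- Exercise -> Stress <- SleepHours -> Age -> Diet
  P2: AlcoholUse <- Cholesterol -> Smoking <- Exercise -> Stress -> Age -> Diet
  P3: AlcoholUse <- Cholesterol -> Smoking <- SleepHours -> Stress -> Age -> Diet
  P4: AlcoholUse <- Cholesterol -> Smoking <- SleepHours -> Age -> Diet
  P5: AlcoholUse <- Cholesterol -> Smoking -> Stress <- SleepHours -> Age -> Diet
  P6: AlcoholUse <- Cholesterol -> Smoking -> Stress -> Age -> Diet
  P7: AlcoholUse <- Cholesterol -> Age -> Diet
  P8: AlcoholUse <- Cholesterol -> Diet
That exhausts the simple backdoor paths. Count: 8.

8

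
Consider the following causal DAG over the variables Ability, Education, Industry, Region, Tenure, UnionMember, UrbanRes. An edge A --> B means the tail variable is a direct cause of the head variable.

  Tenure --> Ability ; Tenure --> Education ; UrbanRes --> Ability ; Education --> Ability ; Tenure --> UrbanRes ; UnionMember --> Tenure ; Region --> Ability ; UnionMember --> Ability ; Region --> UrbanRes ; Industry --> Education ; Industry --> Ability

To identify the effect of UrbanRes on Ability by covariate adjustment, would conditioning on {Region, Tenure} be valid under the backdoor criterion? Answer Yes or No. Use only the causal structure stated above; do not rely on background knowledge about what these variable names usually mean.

Backdoor paths from UrbanRes to Ability (paths whose first edge points into UrbanRes):
  P1: UrbanRes <- Region -> Ability
  P2: UrbanRes <- Tenure <- UnionMember -> Ability
  P3: UrbanRes <- Tenure -> Education <- Industry -> Ability
  P4: UrbanRes <- Tenure -> Education -> Ability
  P5: UrbanRes <- Tenure -> Ability
Condition 1 (no descendant of UrbanRes in the set): holds — descendants of UrbanRes are {Ability}; none are in {Region, Tenure}.
Condition 2 (every backdoor path blocked by {Region, Tenure}):
  P1: blocked at fork node Region ∈ conditioning set.
  P2: blocked at chain node Tenure ∈ conditioning set.
  P3: blocked at fork node Tenure ∈ conditioning set.
  P4: blocked at fork node Tenure ∈ conditioning set.
  P5: blocked at fork node Tenure ∈ conditioning set.
{Region, Tenure} satisfies the backdoor criterion.

Yes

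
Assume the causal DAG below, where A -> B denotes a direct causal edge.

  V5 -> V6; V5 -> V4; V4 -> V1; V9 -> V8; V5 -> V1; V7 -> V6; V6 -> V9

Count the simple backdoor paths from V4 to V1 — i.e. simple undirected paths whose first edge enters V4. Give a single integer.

1

A backdoor path from V4 to V1 is any simple undirected path whose first edge points into V4 (i.e. leaves V4 via a parent).
Parents of V4: {V5}.
Enumerating:
  P1: V4 <- V5 -> V1
That exhausts the simple backdoor paths. Count: 1.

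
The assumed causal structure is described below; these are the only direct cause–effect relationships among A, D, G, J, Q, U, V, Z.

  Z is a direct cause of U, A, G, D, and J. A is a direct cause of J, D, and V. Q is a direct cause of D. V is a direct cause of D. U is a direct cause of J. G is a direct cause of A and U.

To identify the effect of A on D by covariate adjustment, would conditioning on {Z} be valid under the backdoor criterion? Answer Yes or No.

Backdoor paths from A to D (paths whose first edge points into A):
  P1: A <- Z -> D
  P2: A <- G <- Z -> D
  P3: A <- G -> U <- Z -> D
  P4: A <- G -> U -> J <- Z -> D
Condition 1 (no descendant of A in the set): holds — descendants of A are {D, J, V}; none are in {Z}.
Condition 2 (every backdoor path blocked by {Z}):
  P1: blocked at fork node Z ∈ conditioning set.
  P2: blocked at fork node Z ∈ conditioning set.
  P3: blocked at collider U (neither it nor any descendant is in the conditioning set).
  P4: blocked at collider J (neither it nor any descendant is in the conditioning set).
{Z} satisfies the backdoor criterion.

Yes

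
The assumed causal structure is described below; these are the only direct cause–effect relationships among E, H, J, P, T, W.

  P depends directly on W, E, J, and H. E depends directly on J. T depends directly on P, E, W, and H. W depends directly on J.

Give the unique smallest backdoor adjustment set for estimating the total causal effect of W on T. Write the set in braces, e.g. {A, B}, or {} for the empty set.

Variables eligible for adjustment (non-descendants of W, excluding W and T): {E, H, J}.
Backdoor paths from W to T:
  P1: W <- J -> E -> P <- H -> T
  P2: W <- J -> E -> P -> T
  P3: W <- J -> E -> T
  P4: W <- J -> P <- H -> T
  P5: W <- J -> P <- E -> T
  P6: W <- J -> P -> T
The empty set is not sufficient: P2 (W <- J -> E -> P -> T) has no collider blocking it and no conditioned non-collider, so it is open.
Try {J}:
  P1: blocked at fork node J ∈ conditioning set.
  P2: blocked at fork node J ∈ conditioning set.
  P3: blocked at fork node J ∈ conditioning set.
  P4: blocked at fork node J ∈ conditioning set.
  P5: blocked at fork node J ∈ conditioning set.
  P6: blocked at fork node J ∈ conditioning set.
{J} contains no descendant of W and blocks every backdoor path.
No other singleton works — e.g. {H} leaves P2 open — so {J} is the unique smallest valid adjustment set.

{J}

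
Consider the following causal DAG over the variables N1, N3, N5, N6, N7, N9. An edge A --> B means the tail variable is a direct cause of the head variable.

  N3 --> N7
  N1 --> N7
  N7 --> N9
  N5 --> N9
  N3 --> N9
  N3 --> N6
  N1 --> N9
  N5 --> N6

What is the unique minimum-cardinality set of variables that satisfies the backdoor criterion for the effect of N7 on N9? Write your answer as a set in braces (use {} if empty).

{N1, N3}

Variables eligible for adjustment (non-descendants of N7, excluding N7 and N9): {N1, N3, N5, N6}.
Backdoor paths from N7 to N9:
  P1: N7 <- N3 -> N6 <- N5 -> N9
  P2: N7 <- N3 -> N9
  P3: N7 <- N1 -> N9
The empty set is not sufficient: P2 (N7 <- N3 -> N9) has no collider blocking it and no conditioned non-collider, so it is open.
Try {N1, N3}:
  P1: blocked at fork node N3 ∈ conditioning set.
  P2: blocked at fork node N3 ∈ conditioning set.
  P3: blocked at fork node N1 ∈ conditioning set.
{N1, N3} contains no descendant of N7 and blocks every backdoor path.
Every element of {N1, N3} is needed (dropping N1 leaves P3 open; dropping N3 leaves P2 open), so no proper subset is valid.
Among all size-2 subsets of the eligible variables, only {N1, N3} blocks every backdoor path, so it is the unique smallest valid adjustment set.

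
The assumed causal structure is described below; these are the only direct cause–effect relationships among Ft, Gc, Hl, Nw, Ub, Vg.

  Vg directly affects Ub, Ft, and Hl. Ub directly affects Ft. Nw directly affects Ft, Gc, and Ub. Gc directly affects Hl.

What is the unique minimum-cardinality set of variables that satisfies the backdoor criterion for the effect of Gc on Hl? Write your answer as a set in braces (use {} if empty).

{}

Variables eligible for adjustment (non-descendants of Gc, excluding Gc and Hl): {Ft, Nw, Ub, Vg}.
Backdoor paths from Gc to Hl:
  P1: Gc <- Nw -> Ub <- Vg -> Hl
  P2: Gc <- Nw -> Ub -> Ft <- Vg -> Hl
  P3: Gc <- Nw -> Ft <- Vg -> Hl
  P4: Gc <- Nw -> Ft <- Ub <- Vg -> Hl
Each backdoor path contains an unconditioned collider, so every path is already blocked with the empty conditioning set:
  P1: blocked at collider Ub (neither it nor any descendant is in the conditioning set).
  P2: blocked at collider Ft (neither it nor any descendant is in the conditioning set).
  P3: blocked at collider Ft (neither it nor any descendant is in the conditioning set).
  P4: blocked at collider Ft (neither it nor any descendant is in the conditioning set).
The empty set is therefore the unique smallest valid set.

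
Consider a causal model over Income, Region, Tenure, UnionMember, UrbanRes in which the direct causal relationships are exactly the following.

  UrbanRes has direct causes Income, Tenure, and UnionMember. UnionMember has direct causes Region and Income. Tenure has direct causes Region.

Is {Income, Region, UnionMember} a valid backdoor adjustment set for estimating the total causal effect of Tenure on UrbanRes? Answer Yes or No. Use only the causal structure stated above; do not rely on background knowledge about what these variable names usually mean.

Yes

Backdoor paths from Tenure to UrbanRes (paths whose first edge points into Tenure):
  P1: Tenure <- Region -> UnionMember <- Income -> UrbanRes
  P2: Tenure <- Region -> UnionMember -> UrbanRes
Condition 1 (no descendant of Tenure in the set): holds — descendants of Tenure are {UrbanRes}; none are in {Income, Region, UnionMember}.
Condition 2 (every backdoor path blocked by {Income, Region, UnionMember}):
  P1: blocked at fork node Region ∈ conditioning set.
  P2: blocked at fork node Region ∈ conditioning set.
{Income, Region, UnionMember} satisfies the backdoor criterion.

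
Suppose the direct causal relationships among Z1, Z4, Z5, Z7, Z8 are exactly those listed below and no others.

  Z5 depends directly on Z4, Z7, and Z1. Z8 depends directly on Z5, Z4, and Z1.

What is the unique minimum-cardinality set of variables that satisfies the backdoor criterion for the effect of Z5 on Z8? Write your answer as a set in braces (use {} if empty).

Variables eligible for adjustment (non-descendants of Z5, excluding Z5 and Z8): {Z1, Z4, Z7}.
Backdoor paths from Z5 to Z8:
  P1: Z5 <- Z4 -> Z8
  P2: Z5 <- Z1 -> Z8
The empty set is not sufficient: P1 (Z5 <- Z4 -> Z8) has no collider blocking it and no conditioned non-collider, so it is open.
Try {Z1, Z4}:
  P1: blocked at fork node Z4 ∈ conditioning set.
  P2: blocked at fork node Z1 ∈ conditioning set.
{Z1, Z4} contains no descendant of Z5 and blocks every backdoor path.
Every element of {Z1, Z4} is needed (dropping Z1 leaves P2 open; dropping Z4 leaves P1 open), so no proper subset is valid.
Among all size-2 subsets of the eligible variables, only {Z1, Z4} blocks every backdoor path, so it is the unique smallest valid adjustment set.

{Z1, Z4}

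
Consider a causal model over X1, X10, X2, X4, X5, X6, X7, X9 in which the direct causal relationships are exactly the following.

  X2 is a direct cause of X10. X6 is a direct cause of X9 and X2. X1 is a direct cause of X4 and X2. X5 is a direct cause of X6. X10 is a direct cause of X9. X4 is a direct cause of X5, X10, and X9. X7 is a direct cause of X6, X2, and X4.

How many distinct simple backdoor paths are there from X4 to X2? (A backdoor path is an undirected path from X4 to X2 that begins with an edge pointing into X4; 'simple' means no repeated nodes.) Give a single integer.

A backdoor path from X4 to X2 is any simple undirected path whose first edge points into X4 (i.e. leaves X4 via a parent).
Parents of X4: {X1, X7}.
Enumerating:
  P1: X4 <- X7 -> X6 -> X2
  P2: X4 <- X7 -> X6 -> X9 <- X10 <- X2
  P3: X4 <- X7 -> X2
  P4: X4 <- X1 -> X2
That exhausts the simple backdoor paths. Count: 4.

4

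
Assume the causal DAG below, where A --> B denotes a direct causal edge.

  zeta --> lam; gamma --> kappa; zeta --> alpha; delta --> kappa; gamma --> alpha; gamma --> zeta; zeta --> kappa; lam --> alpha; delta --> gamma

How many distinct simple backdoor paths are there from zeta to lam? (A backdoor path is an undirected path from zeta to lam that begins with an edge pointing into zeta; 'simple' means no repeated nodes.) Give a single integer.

1

A backdoor path from zeta to lam is any simple undirected path whose first edge points into zeta (i.e. leaves zeta via a parent).
Parents of zeta: {gamma}.
Enumerating:
  P1: zeta <- gamma -> alpha <- lam
That exhausts the simple backdoor paths. Count: 1.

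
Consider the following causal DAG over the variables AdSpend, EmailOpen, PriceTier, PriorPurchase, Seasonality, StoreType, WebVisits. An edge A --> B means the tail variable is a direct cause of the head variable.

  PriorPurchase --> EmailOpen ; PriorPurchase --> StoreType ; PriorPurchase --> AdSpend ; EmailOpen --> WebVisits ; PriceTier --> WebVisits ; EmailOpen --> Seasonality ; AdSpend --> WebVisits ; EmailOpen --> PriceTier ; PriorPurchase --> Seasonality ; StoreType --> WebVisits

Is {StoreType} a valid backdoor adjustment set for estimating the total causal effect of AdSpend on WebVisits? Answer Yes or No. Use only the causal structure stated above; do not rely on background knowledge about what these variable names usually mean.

Backdoor paths from AdSpend to WebVisits (paths whose first edge points into AdSpend):
  P1: AdSpend <- PriorPurchase -> StoreType -> WebVisits
  P2: AdSpend <- PriorPurchase -> EmailOpen -> PriceTier -> WebVisits
  P3: AdSpend <- PriorPurchase -> EmailOpen -> WebVisits
  P4: AdSpend <- PriorPurchase -> Seasonality <- EmailOpen -> PriceTier -> WebVisits
  P5: AdSpend <- PriorPurchase -> Seasonality <- EmailOpen -> WebVisits
Condition 1 (no descendant of AdSpend in the set): holds — descendants of AdSpend are {WebVisits}; none are in {StoreType}.
Condition 2 (every backdoor path blocked by {StoreType}):
  P1: blocked at chain node StoreType ∈ conditioning set.
  P2: open — no interior node is in the conditioning set.
  P3: open — no interior node is in the conditioning set.
  P4: blocked at collider Seasonality (neither it nor any descendant is in the conditioning set).
  P5: blocked at collider Seasonality (neither it nor any descendant is in the conditioning set).
{StoreType} does not satisfy the backdoor criterion.

No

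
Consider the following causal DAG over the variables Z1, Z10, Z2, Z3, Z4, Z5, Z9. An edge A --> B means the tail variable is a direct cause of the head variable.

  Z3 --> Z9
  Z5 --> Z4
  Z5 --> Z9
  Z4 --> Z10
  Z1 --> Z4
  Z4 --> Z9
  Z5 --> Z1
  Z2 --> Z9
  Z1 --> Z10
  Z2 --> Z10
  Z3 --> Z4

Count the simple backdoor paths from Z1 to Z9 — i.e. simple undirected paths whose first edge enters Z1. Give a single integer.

A backdoor path from Z1 to Z9 is any simple undirected path whose first edge points into Z1 (i.e. leaves Z1 via a parent).
Parents of Z1: {Z5}.
Enumerating:
  P1: Z1 <- Z5 -> Z4 <- Z3 -> Z9
  P2: Z1 <- Z5 -> Z4 -> Z9
  P3: Z1 <- Z5 -> Z4 -> Z10 <- Z2 -> Z9
  P4: Z1 <- Z5 -> Z9
That exhausts the simple backdoor paths. Count: 4.

4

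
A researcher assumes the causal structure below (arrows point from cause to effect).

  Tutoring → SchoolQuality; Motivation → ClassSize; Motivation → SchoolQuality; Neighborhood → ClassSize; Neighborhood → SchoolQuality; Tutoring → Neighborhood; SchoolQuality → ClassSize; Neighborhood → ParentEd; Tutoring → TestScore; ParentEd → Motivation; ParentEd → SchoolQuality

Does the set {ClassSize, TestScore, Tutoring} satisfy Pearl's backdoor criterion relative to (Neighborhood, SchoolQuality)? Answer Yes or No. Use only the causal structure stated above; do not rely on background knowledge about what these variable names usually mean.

No

Backdoor paths from Neighborhood to SchoolQuality (paths whose first edge points into Neighborhood):
  P1: Neighborhood <- Tutoring -> SchoolQuality
Condition 1 (no descendant of Neighborhood in the set): FAILS — ClassSize is a descendant of Neighborhood.
Condition 2 (every backdoor path blocked by {ClassSize, TestScore, Tutoring}):
  P1: blocked at fork node Tutoring ∈ conditioning set.
{ClassSize, TestScore, Tutoring} does not satisfy the backdoor criterion.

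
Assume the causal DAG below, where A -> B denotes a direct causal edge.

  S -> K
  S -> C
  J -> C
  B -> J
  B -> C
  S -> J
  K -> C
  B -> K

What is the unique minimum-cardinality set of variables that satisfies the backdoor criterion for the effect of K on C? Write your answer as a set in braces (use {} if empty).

Variables eligible for adjustment (non-descendants of K, excluding K and C): {B, J, S}.
Backdoor paths from K to C:
  P1: K <- S -> J <- B -> C
  P2: K <- S -> J -> C
  P3: K <- S -> C
  P4: K <- B -> J <- S -> C
  P5: K <- B -> J -> C
  P6: K <- B -> C
The empty set is not sufficient: P2 (K <- S -> J -> C) has no collider blocking it and no conditioned non-collider, so it is open.
Try {B, S}:
  P1: blocked at fork node S ∈ conditioning set.
  P2: blocked at fork node S ∈ conditioning set.
  P3: blocked at fork node S ∈ conditioning set.
  P4: blocked at fork node B ∈ conditioning set.
  P5: blocked at fork node B ∈ conditioning set.
  P6: blocked at fork node B ∈ conditioning set.
{B, S} contains no descendant of K and blocks every backdoor path.
Every element of {B, S} is needed (dropping B leaves P5 open; dropping S leaves P2 open), so no proper subset is valid.
Among all size-2 subsets of the eligible variables, only {B, S} blocks every backdoor path, so it is the unique smallest valid adjustment set.

{B, S}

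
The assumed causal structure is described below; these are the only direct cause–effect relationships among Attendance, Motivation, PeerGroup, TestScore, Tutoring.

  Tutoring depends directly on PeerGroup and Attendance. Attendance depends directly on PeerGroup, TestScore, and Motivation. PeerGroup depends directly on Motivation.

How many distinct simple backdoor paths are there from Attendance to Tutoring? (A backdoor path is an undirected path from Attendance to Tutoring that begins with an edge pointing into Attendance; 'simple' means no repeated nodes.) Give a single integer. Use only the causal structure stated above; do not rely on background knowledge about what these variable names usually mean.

2

A backdoor path from Attendance to Tutoring is any simple undirected path whose first edge points into Attendance (i.e. leaves Attendance via a parent).
Parents of Attendance: {Motivation, PeerGroup, TestScore}.
Enumerating:
  P1: Attendance <- Motivation -> PeerGroup -> Tutoring
  P2: Attendance <- PeerGroup -> Tutoring
That exhausts the simple backdoor paths. Count: 2.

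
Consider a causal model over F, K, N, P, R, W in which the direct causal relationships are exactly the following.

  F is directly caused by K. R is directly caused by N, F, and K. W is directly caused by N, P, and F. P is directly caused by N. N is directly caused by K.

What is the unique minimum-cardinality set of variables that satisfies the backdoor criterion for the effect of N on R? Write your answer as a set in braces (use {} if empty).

{K}

Variables eligible for adjustment (non-descendants of N, excluding N and R): {F, K}.
Backdoor paths from N to R:
  P1: N <- K -> F -> R
  P2: N <- K -> R
The empty set is not sufficient: P1 (N <- K -> F -> R) has no collider blocking it and no conditioned non-collider, so it is open.
Try {K}:
  P1: blocked at fork node K ∈ conditioning set.
  P2: blocked at fork node K ∈ conditioning set.
{K} contains no descendant of N and blocks every backdoor path.
No other singleton works — e.g. {F} leaves P2 open — so {K} is the unique smallest valid adjustment set.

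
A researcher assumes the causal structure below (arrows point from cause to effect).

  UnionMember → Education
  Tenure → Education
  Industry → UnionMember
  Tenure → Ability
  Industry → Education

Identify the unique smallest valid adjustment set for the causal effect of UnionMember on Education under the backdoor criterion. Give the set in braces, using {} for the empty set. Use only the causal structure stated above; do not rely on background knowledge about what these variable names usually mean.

Variables eligible for adjustment (non-descendants of UnionMember, excluding UnionMember and Education): {Ability, Industry, Tenure}.
Backdoor paths from UnionMember to Education:
  P1: UnionMember <- Industry -> Education
The empty set is not sufficient: P1 (UnionMember <- Industry -> Education) has no collider blocking it and no conditioned non-collider, so it is open.
Try {Industry}:
  P1: blocked at fork node Industry ∈ conditioning set.
{Industry} contains no descendant of UnionMember and blocks every backdoor path.
No other singleton works — e.g. {Tenure} leaves P1 open — so {Industry} is the unique smallest valid adjustment set.

{Industry}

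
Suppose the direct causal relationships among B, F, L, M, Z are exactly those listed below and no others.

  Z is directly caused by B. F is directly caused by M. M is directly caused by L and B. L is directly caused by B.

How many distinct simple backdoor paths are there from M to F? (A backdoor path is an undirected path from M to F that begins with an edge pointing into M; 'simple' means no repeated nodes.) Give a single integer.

A backdoor path from M to F is any simple undirected path whose first edge points into M (i.e. leaves M via a parent).
Parents of M: {B, L}.
No simple path from any parent of M reaches F without revisiting M, so there are no backdoor paths.

0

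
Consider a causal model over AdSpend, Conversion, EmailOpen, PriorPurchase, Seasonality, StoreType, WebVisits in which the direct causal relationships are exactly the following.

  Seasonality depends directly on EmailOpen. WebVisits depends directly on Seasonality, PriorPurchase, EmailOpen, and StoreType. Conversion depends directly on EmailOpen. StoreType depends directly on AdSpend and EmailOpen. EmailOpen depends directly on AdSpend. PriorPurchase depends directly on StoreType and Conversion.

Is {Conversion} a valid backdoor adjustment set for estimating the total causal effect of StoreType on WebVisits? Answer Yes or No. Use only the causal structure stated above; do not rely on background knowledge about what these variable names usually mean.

Backdoor paths from StoreType to WebVisits (paths whose first edge points into StoreType):
  P1: StoreType <- AdSpend -> EmailOpen -> Conversion -> PriorPurchase -> WebVisits
  P2: StoreType <- AdSpend -> EmailOpen -> Seasonality -> WebVisits
  P3: StoreType <- AdSpend -> EmailOpen -> WebVisits
  P4: StoreType <- EmailOpen -> Conversion -> PriorPurchase -> WebVisits
  P5: StoreType <- EmailOpen -> Seasonality -> WebVisits
  P6: StoreType <- EmailOpen -> WebVisits
Condition 1 (no descendant of StoreType in the set): holds — descendants of StoreType are {PriorPurchase, WebVisits}; none are in {Conversion}.
Condition 2 (every backdoor path blocked by {Conversion}):
  P1: blocked at chain node Conversion ∈ conditioning set.
  P2: open — no interior node is in the conditioning set.
  P3: open — no interior node is in the conditioning set.
  P4: blocked at chain node Conversion ∈ conditioning set.
  P5: open — no interior node is in the conditioning set.
  P6: open — no interior node is in the conditioning set.
{Conversion} does not satisfy the backdoor criterion.

No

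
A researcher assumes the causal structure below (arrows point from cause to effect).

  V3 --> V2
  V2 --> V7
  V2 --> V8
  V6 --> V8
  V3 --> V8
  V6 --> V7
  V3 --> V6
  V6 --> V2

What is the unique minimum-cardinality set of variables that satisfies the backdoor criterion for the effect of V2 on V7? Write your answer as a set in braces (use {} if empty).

Variables eligible for adjustment (non-descendants of V2, excluding V2 and V7): {V3, V6}.
Backdoor paths from V2 to V7:
  P1: V2 <- V3 -> V6 -> V7
  P2: V2 <- V3 -> V8 <- V6 -> V7
  P3: V2 <- V6 -> V7
The empty set is not sufficient: P1 (V2 <- V3 -> V6 -> V7) has no collider blocking it and no conditioned non-collider, so it is open.
Try {V6}:
  P1: blocked at chain node V6 ∈ conditioning set.
  P2: blocked at collider V8 (neither it nor any descendant is in the conditioning set).
  P3: blocked at fork node V6 ∈ conditioning set.
{V6} contains no descendant of V2 and blocks every backdoor path.
No other singleton works — e.g. {V3} leaves P3 open — so {V6} is the unique smallest valid adjustment set.

{V6}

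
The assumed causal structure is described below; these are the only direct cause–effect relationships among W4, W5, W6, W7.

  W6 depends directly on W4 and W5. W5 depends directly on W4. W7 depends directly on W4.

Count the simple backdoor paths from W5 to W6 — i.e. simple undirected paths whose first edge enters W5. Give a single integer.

1

A backdoor path from W5 to W6 is any simple undirected path whose first edge points into W5 (i.e. leaves W5 via a parent).
Parents of W5: {W4}.
Enumerating:
  P1: W5 <- W4 -> W6
That exhausts the simple backdoor paths. Count: 1.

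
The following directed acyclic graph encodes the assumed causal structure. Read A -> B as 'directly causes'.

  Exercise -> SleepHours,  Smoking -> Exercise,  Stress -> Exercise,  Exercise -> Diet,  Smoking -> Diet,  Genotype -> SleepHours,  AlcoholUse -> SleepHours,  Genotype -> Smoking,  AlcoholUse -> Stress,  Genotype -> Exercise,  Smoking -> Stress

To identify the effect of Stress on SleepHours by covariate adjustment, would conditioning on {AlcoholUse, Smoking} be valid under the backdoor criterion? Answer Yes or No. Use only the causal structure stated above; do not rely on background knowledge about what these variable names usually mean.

Yes

Backdoor paths from Stress to SleepHours (paths whose first edge points into Stress):
  P1: Stress <- Smoking <- Genotype -> Exercise -> SleepHours
  P2: Stress <- Smoking <- Genotype -> SleepHours
  P3: Stress <- Smoking -> Exercise <- Genotype -> SleepHours
  P4: Stress <- Smoking -> Exercise -> SleepHours
  P5: Stress <- Smoking -> Diet <- Exercise <- Genotype -> SleepHours
  P6: Stress <- Smoking -> Diet <- Exercise -> SleepHours
  P7: Stress <- AlcoholUse -> SleepHours
Condition 1 (no descendant of Stress in the set): holds — descendants of Stress are {Diet, Exercise, SleepHours}; none are in {AlcoholUse, Smoking}.
Condition 2 (every backdoor path blocked by {AlcoholUse, Smoking}):
  P1: blocked at chain node Smoking ∈ conditioning set.
  P2: blocked at chain node Smoking ∈ conditioning set.
  P3: blocked at fork node Smoking ∈ conditioning set.
  P4: blocked at fork node Smoking ∈ conditioning set.
  P5: blocked at fork node Smoking ∈ conditioning set.
  P6: blocked at fork node Smoking ∈ conditioning set.
  P7: blocked at fork node AlcoholUse ∈ conditioning set.
{AlcoholUse, Smoking} satisfies the backdoor criterion.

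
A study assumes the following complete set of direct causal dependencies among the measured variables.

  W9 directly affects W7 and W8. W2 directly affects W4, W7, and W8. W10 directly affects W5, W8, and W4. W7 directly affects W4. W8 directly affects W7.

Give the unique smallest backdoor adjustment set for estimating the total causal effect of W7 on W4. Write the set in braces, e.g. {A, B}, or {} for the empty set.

Variables eligible for adjustment (non-descendants of W7, excluding W7 and W4): {W10, W2, W5, W8, W9}.
Backdoor paths from W7 to W4:
  P1: W7 <- W9 -> W8 <- W10 -> W4
  P2: W7 <- W9 -> W8 <- W2 -> W4
  P3: W7 <- W2 -> W8 <- W10 -> W4
  P4: W7 <- W2 -> W4
  P5: W7 <- W8 <- W10 -> W4
  P6: W7 <- W8 <- W2 -> W4
The empty set is not sufficient: P4 (W7 <- W2 -> W4) has no collider blocking it and no conditioned non-collider, so it is open.
Try {W10, W2}:
  P1: blocked at collider W8 (neither it nor any descendant is in the conditioning set).
  P2: blocked at collider W8 (neither it nor any descendant is in the conditioning set).
  P3: blocked at fork node W2 ∈ conditioning set.
  P4: blocked at fork node W2 ∈ conditioning set.
  P5: blocked at fork node W10 ∈ conditioning set.
  P6: blocked at fork node W2 ∈ conditioning set.
{W10, W2} contains no descendant of W7 and blocks every backdoor path.
Every element of {W10, W2} is needed (dropping W10 leaves P5 open; dropping W2 leaves P4 open), so no proper subset is valid.
Among all size-2 subsets of the eligible variables, only {W10, W2} blocks every backdoor path, so it is the unique smallest valid adjustment set.

{W10, W2}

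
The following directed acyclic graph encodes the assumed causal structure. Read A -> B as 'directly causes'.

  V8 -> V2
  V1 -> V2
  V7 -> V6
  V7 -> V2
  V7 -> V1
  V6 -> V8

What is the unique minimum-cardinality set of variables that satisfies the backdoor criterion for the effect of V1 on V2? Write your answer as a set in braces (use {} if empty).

{V7}

Variables eligible for adjustment (non-descendants of V1, excluding V1 and V2): {V6, V7, V8}.
Backdoor paths from V1 to V2:
  P1: V1 <- V7 -> V6 -> V8 -> V2
  P2: V1 <- V7 -> V2
The empty set is not sufficient: P1 (V1 <- V7 -> V6 -> V8 -> V2) has no collider blocking it and no conditioned non-collider, so it is open.
Try {V7}:
  P1: blocked at fork node V7 ∈ conditioning set.
  P2: blocked at fork node V7 ∈ conditioning set.
{V7} contains no descendant of V1 and blocks every backdoor path.
No other singleton works — e.g. {V6} leaves P2 open — so {V7} is the unique smallest valid adjustment set.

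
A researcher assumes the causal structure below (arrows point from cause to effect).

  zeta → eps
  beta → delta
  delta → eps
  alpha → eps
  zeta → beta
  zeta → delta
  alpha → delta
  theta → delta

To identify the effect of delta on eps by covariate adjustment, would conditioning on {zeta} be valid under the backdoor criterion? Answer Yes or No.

Backdoor paths from delta to eps (paths whose first edge points into delta):
  P1: delta <- zeta -> eps
  P2: delta <- alpha -> eps
  P3: delta <- beta <- zeta -> eps
Condition 1 (no descendant of delta in the set): holds — descendants of delta are {eps}; none are in {zeta}.
Condition 2 (every backdoor path blocked by {zeta}):
  P1: blocked at fork node zeta ∈ conditioning set.
  P2: open — no interior node is in the conditioning set.
  P3: blocked at fork node zeta ∈ conditioning set.
{zeta} does not satisfy the backdoor criterion.

No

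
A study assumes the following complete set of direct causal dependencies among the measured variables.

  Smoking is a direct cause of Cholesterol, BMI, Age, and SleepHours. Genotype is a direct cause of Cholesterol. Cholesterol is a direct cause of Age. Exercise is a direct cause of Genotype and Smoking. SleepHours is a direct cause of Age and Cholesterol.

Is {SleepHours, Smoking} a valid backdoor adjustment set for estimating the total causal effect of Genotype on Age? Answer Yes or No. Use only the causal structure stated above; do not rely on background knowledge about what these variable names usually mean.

Backdoor paths from Genotype to Age (paths whose first edge points into Genotype):
  P1: Genotype <- Exercise -> Smoking -> SleepHours -> Cholesterol -> Age
  P2: Genotype <- Exercise -> Smoking -> SleepHours -> Age
  P3: Genotype <- Exercise -> Smoking -> Cholesterol <- SleepHours -> Age
  P4: Genotype <- Exercise -> Smoking -> Cholesterol -> Age
  P5: Genotype <- Exercise -> Smoking -> Age
Condition 1 (no descendant of Genotype in the set): holds — descendants of Genotype are {Age, Cholesterol}; none are in {SleepHours, Smoking}.
Condition 2 (every backdoor path blocked by {SleepHours, Smoking}):
  P1: blocked at chain node Smoking ∈ conditioning set.
  P2: blocked at chain node Smoking ∈ conditioning set.
  P3: blocked at chain node Smoking ∈ conditioning set.
  P4: blocked at chain node Smoking ∈ conditioning set.
  P5: blocked at chain node Smoking ∈ conditioning set.
{SleepHours, Smoking} satisfies the backdoor criterion.

Yes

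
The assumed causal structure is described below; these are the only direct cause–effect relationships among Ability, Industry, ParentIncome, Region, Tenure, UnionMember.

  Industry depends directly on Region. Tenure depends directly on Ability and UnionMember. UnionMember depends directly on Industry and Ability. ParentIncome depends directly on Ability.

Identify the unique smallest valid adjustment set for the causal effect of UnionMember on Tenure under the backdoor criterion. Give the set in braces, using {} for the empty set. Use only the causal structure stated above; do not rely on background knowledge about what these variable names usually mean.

{Ability}

Variables eligible for adjustment (non-descendants of UnionMember, excluding UnionMember and Tenure): {Ability, Industry, ParentIncome, Region}.
Backdoor paths from UnionMember to Tenure:
  P1: UnionMember <- Ability -> Tenure
The empty set is not sufficient: P1 (UnionMember <- Ability -> Tenure) has no collider blocking it and no conditioned non-collider, so it is open.
Try {Ability}:
  P1: blocked at fork node Ability ∈ conditioning set.
{Ability} contains no descendant of UnionMember and blocks every backdoor path.
No other singleton works — e.g. {Region} leaves P1 open — so {Ability} is the unique smallest valid adjustment set.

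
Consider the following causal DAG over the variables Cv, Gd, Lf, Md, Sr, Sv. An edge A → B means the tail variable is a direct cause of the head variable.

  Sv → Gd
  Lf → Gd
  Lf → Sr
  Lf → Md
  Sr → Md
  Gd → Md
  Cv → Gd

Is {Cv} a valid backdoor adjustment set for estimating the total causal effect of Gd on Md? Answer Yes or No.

No

Backdoor paths from Gd to Md (paths whose first edge points into Gd):
  P1: Gd <- Lf -> Sr -> Md
  P2: Gd <- Lf -> Md
Condition 1 (no descendant of Gd in the set): holds — descendants of Gd are {Md}; none are in {Cv}.
Condition 2 (every backdoor path blocked by {Cv}):
  P1: open — no interior node is in the conditioning set.
  P2: open — no interior node is in the conditioning set.
{Cv} does not satisfy the backdoor criterion.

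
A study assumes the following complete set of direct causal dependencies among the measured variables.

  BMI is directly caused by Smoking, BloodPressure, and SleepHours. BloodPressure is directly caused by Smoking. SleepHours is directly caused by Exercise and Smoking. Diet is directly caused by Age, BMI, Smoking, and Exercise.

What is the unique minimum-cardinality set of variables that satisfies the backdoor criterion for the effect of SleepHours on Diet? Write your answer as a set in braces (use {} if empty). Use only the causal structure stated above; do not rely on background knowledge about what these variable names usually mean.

Variables eligible for adjustment (non-descendants of SleepHours, excluding SleepHours and Diet): {Age, BloodPressure, Exercise, Smoking}.
Backdoor paths from SleepHours to Diet:
  P1: SleepHours <- Exercise -> Diet
  P2: SleepHours <- Smoking -> BloodPressure -> BMI -> Diet
  P3: SleepHours <- Smoking -> BMI -> Diet
  P4: SleepHours <- Smoking -> Diet
The empty set is not sufficient: P1 (SleepHours <- Exercise -> Diet) has no collider blocking it and no conditioned non-collider, so it is open.
Try {Exercise, Smoking}:
  P1: blocked at fork node Exercise ∈ conditioning set.
  P2: blocked at fork node Smoking ∈ conditioning set.
  P3: blocked at fork node Smoking ∈ conditioning set.
  P4: blocked at fork node Smoking ∈ conditioning set.
{Exercise, Smoking} contains no descendant of SleepHours and blocks every backdoor path.
Every element of {Exercise, Smoking} is needed (dropping Exercise leaves P1 open; dropping Smoking leaves P2 open), so no proper subset is valid.
Among all size-2 subsets of the eligible variables, only {Exercise, Smoking} blocks every backdoor path, so it is the unique smallest valid adjustment set.

{Exercise, Smoking}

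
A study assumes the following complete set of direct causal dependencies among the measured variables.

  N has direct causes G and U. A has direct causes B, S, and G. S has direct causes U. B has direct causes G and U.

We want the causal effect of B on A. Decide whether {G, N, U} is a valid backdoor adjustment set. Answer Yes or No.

Yes

Backdoor paths from B to A (paths whose first edge points into B):
  P1: B <- U -> N <- G -> A
  P2: B <- U -> S -> A
  P3: B <- G -> N <- U -> S -> A
  P4: B <- G -> A
Condition 1 (no descendant of B in the set): holds — descendants of B are {A}; none are in {G, N, U}.
Condition 2 (every backdoor path blocked by {G, N, U}):
  P1: blocked at fork node U ∈ conditioning set.
  P2: blocked at fork node U ∈ conditioning set.
  P3: blocked at fork node G ∈ conditioning set.
  P4: blocked at fork node G ∈ conditioning set.
{G, N, U} satisfies the backdoor criterion.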